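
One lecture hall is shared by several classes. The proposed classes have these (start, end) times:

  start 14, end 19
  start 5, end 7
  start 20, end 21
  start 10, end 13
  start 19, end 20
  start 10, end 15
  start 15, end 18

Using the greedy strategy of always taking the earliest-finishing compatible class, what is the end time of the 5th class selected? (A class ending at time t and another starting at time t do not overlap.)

Sort by end time and greedily take each interval whose start is ≥ the last chosen end.
By end time: (5,7), (10,13), (10,15), (15,18), (14,19), (19,20), (20,21).
Pick (5,7); next start ≥ 7 → (10,13); next start ≥ 13 → (15,18); next start ≥ 18 → (19,20); next start ≥ 20 → (20,21).
Selected: (5,7) (10,13) (15,18) (19,20) (20,21)

21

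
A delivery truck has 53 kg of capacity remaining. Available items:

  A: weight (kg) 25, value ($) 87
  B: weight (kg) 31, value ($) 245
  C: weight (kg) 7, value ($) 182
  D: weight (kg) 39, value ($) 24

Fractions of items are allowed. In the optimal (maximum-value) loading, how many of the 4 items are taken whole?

Sort by value per unit weight and fill in that order.
Order: C (182/7=26.00) > B (245/31=7.90) > A (87/25=3.48) > D (24/39=0.62)
Fill: take C (7 @ 182) → take B (31 @ 245) → take 15/25 of A → 52.20; 53/53 used.
2 item(s) taken whole; one partial (take 15/25 of A).

2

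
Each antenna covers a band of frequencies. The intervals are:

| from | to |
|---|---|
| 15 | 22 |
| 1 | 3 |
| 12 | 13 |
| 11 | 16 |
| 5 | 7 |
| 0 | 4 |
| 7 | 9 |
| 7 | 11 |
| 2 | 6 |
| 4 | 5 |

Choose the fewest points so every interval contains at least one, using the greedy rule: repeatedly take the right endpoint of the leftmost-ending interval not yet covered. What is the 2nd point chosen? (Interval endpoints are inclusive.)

Sort by right endpoint; whenever an interval is uncovered, place a point at its right end.
By right end: [1,3]  [0,4]  [4,5]  [2,6]  [5,7]  [7,9]  [7,11]  [12,13]  [11,16]  [15,22]
[1,3] uncovered → point at 3; [4,5] uncovered → point at 5; [7,9] uncovered → point at 9; [12,13] uncovered → point at 13; [15,22] uncovered → point at 22.
Points: 3, 5, 9, 13, 22 (5 total).

5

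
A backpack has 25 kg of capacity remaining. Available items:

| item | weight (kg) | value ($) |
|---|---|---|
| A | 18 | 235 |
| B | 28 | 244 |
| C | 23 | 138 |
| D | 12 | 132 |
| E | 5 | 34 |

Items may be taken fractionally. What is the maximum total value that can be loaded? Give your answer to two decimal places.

312.00

Order: A (235/18=13.06) > D (132/12=11.00) > B (244/28=8.71) > E (34/5=6.80) > C (138/23=6.00)
Fill: take A (18 @ 235) → take 7/12 of D → 77.00; 25/25 used.
Total value = 312.00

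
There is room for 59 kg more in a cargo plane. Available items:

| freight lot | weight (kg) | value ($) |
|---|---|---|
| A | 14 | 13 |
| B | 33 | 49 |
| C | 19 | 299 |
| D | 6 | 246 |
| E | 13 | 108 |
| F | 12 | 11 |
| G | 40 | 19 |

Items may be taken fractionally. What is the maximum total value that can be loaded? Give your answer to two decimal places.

Order: D (246/6=41.00) > C (299/19=15.74) > E (108/13=8.31) > B (49/33=1.48) > A (13/14=0.93) > F (11/12=0.92) > G (19/40=0.47)
Fill: take D (6 @ 246) → take C (19 @ 299) → take E (13 @ 108) → take 21/33 of B → 31.18; 59/59 used.
Total value = 684.18

684.18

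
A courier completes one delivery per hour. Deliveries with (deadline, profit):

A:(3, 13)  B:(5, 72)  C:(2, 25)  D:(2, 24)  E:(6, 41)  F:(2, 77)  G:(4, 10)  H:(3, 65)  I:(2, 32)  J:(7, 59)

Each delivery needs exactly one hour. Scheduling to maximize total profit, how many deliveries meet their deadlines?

Take jobs in profit order; each goes to the latest open slot no later than its deadline.
By profit: F(d2,77), B(d5,72), H(d3,65), J(d7,59), E(d6,41), I(d2,32), C(d2,25), D(d2,24), A(d3,13), G(d4,10)
F→slot 2; B→slot 5; H→slot 3; J→slot 7; E→slot 6; I→slot 1; C skipped; D skipped; A skipped; G→slot 4.
7 of 10 scheduled.

7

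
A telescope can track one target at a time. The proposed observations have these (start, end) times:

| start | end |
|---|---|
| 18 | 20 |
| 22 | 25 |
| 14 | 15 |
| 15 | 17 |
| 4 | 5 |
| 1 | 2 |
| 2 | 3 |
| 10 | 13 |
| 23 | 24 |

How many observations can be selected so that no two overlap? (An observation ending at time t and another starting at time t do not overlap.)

Sorted by end: (1,2)  (2,3)  (4,5)  (10,13)  (14,15)  (15,17)  (18,20)  (23,24)  (22,25)
take (1,2); take (2,3); take (4,5); take (10,13); take (14,15); take (15,17); take (18,20); take (23,24).
Selected 8 observations.

8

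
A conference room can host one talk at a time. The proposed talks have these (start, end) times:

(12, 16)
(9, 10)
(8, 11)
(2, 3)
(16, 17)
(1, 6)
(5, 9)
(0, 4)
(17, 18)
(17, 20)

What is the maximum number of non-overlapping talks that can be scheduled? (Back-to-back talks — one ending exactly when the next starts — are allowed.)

6

Sorted by end: (2,3)  (0,4)  (1,6)  (5,9)  (9,10)  (8,11)  (12,16)  (16,17)  (17,18)  (17,20)
take (2,3); skip (0,4); take (5,9); take (9,10); take (12,16); take (16,17); take (17,18).
Selected 6 talks.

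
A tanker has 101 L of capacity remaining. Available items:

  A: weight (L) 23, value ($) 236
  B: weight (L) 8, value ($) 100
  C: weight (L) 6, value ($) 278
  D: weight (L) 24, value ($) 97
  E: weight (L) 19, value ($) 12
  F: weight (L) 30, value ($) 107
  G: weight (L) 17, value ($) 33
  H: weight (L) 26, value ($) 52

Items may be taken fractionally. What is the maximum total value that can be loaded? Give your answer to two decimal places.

838.00

Ratios (sorted): C 46.33, B 12.50, A 10.26, D 4.04, F 3.57, H 2.00, G 1.94, E 0.63
take C (6 @ 278); take B (8 @ 100); take A (23 @ 236); take D (24 @ 97); take F (30 @ 107); take 10/26 of H → 20.00. Capacity used 101/101.
Total value = 838.00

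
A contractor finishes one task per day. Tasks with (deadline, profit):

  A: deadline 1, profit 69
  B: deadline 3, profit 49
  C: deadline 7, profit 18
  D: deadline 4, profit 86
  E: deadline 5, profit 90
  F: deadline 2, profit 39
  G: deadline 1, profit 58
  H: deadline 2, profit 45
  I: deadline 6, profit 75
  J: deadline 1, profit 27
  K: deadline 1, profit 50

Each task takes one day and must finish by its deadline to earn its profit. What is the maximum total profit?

432

Take jobs in profit order; each goes to the latest open slot no later than its deadline.
By profit: E(d5,90), D(d4,86), I(d6,75), A(d1,69), G(d1,58), K(d1,50), B(d3,49), H(d2,45), F(d2,39), J(d1,27), C(d7,18)
E→slot 5; D→slot 4; I→slot 6; A→slot 1; G skipped; K skipped; B→slot 3; H→slot 2; F skipped; J skipped; C→slot 7.
Profit = 69 + 45 + 49 + 86 + 90 + 75 + 18 = 432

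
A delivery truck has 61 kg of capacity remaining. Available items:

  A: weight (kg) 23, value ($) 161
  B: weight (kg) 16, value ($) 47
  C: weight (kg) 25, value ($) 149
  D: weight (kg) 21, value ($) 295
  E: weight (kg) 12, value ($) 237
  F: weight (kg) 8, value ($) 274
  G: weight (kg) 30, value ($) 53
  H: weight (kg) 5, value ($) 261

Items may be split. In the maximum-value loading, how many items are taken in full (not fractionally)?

Sort by value per unit weight and fill in that order.
Order: H (261/5=52.20) > F (274/8=34.25) > E (237/12=19.75) > D (295/21=14.05) > A (161/23=7.00) > C (149/25=5.96) > B (47/16=2.94) > G (53/30=1.77)
Fill: take H (5 @ 261) → take F (8 @ 274) → take E (12 @ 237) → take D (21 @ 295) → take 15/23 of A → 105.00; 61/61 used.
4 item(s) taken whole; one partial (take 15/23 of A).

4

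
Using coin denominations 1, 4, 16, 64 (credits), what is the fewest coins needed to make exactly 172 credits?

7

172 = 2×64 + 2×16 + 3×4
Total coins = 2 + 2 + 3 = 7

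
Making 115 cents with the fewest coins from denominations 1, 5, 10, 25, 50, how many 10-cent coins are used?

1

Greedy: take as many of the largest coin as possible, then repeat with the remainder.
115 − 2×50→15 − 1×10→5 − 1×5→0
Count of 10: 1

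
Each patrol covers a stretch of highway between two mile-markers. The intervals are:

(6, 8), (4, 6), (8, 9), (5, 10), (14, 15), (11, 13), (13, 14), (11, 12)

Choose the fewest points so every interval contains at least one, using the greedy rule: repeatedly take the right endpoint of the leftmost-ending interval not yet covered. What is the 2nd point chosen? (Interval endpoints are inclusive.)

9

Sort by right endpoint; whenever an interval is uncovered, place a point at its right end.
Sorted: [4,6] [6,8] [8,9] [5,10] [11,12] [11,13] [13,14] [14,15]
{[4,6],[6,8]} hit by 6; {[8,9],[5,10]} hit by 9; {[11,12],[11,13]} hit by 12; {[13,14],[14,15]} hit by 14.
Points: 6, 9, 12, 14 (4 total).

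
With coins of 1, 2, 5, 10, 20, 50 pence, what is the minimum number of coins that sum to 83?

83 − 1×50→33 − 1×20→13 − 1×10→3 − 1×2→1 − 1×1→0
Total coins = 1 + 1 + 1 + 1 + 1 = 5

5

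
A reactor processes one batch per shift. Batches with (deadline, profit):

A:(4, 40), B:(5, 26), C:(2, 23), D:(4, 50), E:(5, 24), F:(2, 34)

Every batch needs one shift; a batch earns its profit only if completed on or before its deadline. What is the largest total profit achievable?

By profit: D(d4,50), A(d4,40), F(d2,34), B(d5,26), E(d5,24), C(d2,23)
D→slot 4; A→slot 3; F→slot 2; B→slot 5; E→slot 1; C skipped.
Profit = 24 + 34 + 40 + 50 + 26 = 174

174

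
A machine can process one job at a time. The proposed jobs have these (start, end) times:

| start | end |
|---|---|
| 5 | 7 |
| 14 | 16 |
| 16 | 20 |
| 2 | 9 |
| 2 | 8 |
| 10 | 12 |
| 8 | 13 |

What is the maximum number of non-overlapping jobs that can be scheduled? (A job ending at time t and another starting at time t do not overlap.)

Greedy by earliest finish: after sorting by end time, pick each interval compatible with the last pick.
By end time: (5,7), (2,8), (2,9), (10,12), (8,13), (14,16), (16,20).
Pick (5,7); next start ≥ 7 → (10,12); next start ≥ 12 → (14,16); next start ≥ 16 → (16,20).
Selected 4 jobs.

4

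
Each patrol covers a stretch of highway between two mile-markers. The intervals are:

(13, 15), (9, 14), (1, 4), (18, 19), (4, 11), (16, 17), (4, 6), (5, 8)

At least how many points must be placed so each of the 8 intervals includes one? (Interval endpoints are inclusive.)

Sorted: [1,4] [4,6] [5,8] [4,11] [9,14] [13,15] [16,17] [18,19]
{[1,4],[4,6]} hit by 4; {[5,8],[4,11]} hit by 8; {[9,14],[13,15]} hit by 14; {[16,17]} hit by 17; {[18,19]} hit by 19.
Points: 4, 8, 14, 17, 19 (5 total).

5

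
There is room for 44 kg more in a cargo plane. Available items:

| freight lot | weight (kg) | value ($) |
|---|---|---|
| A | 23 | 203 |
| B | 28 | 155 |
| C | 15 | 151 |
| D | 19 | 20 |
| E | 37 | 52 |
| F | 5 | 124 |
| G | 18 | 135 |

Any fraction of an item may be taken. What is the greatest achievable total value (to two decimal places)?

485.50

Order: F (124/5=24.80) > C (151/15=10.07) > A (203/23=8.83) > G (135/18=7.50) > B (155/28=5.54) > E (52/37=1.41) > D (20/19=1.05)
Fill: take F (5 @ 124) → take C (15 @ 151) → take A (23 @ 203) → take 1/18 of G → 7.50; 44/44 used.
Total value = 485.50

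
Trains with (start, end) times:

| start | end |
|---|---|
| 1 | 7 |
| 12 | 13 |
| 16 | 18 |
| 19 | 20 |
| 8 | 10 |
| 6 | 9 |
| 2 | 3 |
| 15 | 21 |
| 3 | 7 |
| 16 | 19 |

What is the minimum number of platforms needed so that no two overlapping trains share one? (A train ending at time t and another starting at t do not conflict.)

3

starts: [1, 2, 3, 6, 8, 12, 15, 16, 16, 19]
ends:   [3, 7, 7, 9, 10, 13, 18, 19, 20, 21]
s1→1 s2→2 e3→1 s3→2 s6→3  — peak 3.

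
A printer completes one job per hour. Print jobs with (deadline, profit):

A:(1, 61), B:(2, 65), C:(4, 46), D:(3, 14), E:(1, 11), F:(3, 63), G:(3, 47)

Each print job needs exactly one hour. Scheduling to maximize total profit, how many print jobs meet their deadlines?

Take jobs in profit order; each goes to the latest open slot no later than its deadline.
Profit order: B=65 F=63 A=61 G=47 C=46 D=14 E=11
Assign: B→slot 2, F→slot 3, A→slot 1, G skipped, C→slot 4, D skipped, E skipped.
Slots: [1:A] [2:B] [3:F] [4:C]
4 of 7 scheduled.

4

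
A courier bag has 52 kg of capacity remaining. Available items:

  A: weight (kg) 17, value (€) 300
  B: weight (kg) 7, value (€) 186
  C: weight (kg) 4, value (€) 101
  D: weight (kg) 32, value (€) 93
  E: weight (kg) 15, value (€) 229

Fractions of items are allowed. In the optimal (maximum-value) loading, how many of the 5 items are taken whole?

Order: B (186/7=26.57) > C (101/4=25.25) > A (300/17=17.65) > E (229/15=15.27) > D (93/32=2.91)
Fill: take B (7 @ 186) → take C (4 @ 101) → take A (17 @ 300) → take E (15 @ 229) → take 9/32 of D → 26.16; 52/52 used.
4 item(s) taken whole; one partial (take 9/32 of D).

4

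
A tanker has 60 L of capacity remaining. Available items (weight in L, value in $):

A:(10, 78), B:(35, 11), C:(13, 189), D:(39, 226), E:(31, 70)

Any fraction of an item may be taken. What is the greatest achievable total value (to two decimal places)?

Order: C (189/13=14.54) > A (78/10=7.80) > D (226/39=5.79) > E (70/31=2.26) > B (11/35=0.31)
Fill: take C (13 @ 189) → take A (10 @ 78) → take 37/39 of D → 214.41; 60/60 used.
Total value = 481.41

481.41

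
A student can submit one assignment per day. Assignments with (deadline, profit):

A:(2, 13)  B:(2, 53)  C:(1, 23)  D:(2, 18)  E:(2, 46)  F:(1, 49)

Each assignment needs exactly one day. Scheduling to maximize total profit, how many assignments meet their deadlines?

Sort by profit descending; place each in the latest free slot ≤ its deadline.
Profit order: B=53 F=49 E=46 C=23 D=18 A=13
Assign: B→slot 2, F→slot 1, E skipped, C skipped, D skipped, A skipped.
Slots: [1:F] [2:B]
2 of 6 scheduled.

2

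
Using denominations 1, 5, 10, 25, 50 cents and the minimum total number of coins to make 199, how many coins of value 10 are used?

2

Use the largest denomination that fits, subtract, and repeat.
199 − 3×50→49 − 1×25→24 − 2×10→4 − 4×1→0
Count of 10: 2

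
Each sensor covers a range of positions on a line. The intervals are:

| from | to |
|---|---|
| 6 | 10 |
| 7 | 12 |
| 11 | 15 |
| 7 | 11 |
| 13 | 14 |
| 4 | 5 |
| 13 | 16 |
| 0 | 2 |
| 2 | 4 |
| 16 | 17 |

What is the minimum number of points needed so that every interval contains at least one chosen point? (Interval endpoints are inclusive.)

5

By right end: [0,2]  [2,4]  [4,5]  [6,10]  [7,11]  [7,12]  [13,14]  [11,15]  [13,16]  [16,17]
[0,2] uncovered → point at 2; [4,5] uncovered → point at 5; [6,10] uncovered → point at 10; [13,14] uncovered → point at 14; [16,17] uncovered → point at 17.
Points: 2, 5, 10, 14, 17 (5 total).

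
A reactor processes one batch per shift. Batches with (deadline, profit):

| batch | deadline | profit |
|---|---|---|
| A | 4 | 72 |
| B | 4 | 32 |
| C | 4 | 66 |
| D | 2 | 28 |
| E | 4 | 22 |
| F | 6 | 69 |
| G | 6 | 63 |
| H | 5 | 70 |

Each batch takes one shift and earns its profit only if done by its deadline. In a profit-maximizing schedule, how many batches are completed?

6

Profit order: A=72 H=70 F=69 C=66 G=63 B=32 D=28 E=22
Assign: A→slot 4, H→slot 5, F→slot 6, C→slot 3, G→slot 2, B→slot 1, D skipped, E skipped.
Slots: [1:B] [2:G] [3:C] [4:A] [5:H] [6:F]
6 of 8 scheduled.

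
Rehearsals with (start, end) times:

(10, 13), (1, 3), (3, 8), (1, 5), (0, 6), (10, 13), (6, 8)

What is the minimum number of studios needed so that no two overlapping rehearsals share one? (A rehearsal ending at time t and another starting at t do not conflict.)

3

The answer is the maximum number of intervals overlapping at any instant.
starts: [0, 1, 1, 3, 6, 10, 10]
ends:   [3, 5, 6, 8, 8, 13, 13]
s0→1 s1→2 s1→3  — peak 3.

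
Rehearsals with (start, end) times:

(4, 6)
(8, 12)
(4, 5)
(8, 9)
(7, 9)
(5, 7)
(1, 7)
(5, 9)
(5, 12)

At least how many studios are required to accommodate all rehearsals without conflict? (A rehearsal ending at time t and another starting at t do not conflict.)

Count concurrent intervals with a sweep; the peak is the room count.
starts: [1, 4, 4, 5, 5, 5, 7, 8, 8]
ends:   [5, 6, 7, 7, 9, 9, 9, 12, 12]
s1→1 s4→2 s4→3 e5→2 s5→3 s5→4 s5→5  — peak 5.

5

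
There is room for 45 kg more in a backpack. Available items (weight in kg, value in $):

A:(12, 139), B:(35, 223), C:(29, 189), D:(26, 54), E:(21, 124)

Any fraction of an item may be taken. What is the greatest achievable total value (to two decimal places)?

353.49

Ratios (sorted): A 11.58, C 6.52, B 6.37, E 5.90, D 2.08
take A (12 @ 139); take C (29 @ 189); take 4/35 of B → 25.49. Capacity used 45/45.
Total value = 353.49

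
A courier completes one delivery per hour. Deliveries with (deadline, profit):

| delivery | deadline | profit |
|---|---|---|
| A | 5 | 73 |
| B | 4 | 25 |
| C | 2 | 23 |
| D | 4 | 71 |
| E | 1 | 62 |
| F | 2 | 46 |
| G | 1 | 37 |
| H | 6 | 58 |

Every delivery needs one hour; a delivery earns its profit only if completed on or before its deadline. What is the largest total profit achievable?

Take jobs in profit order; each goes to the latest open slot no later than its deadline.
Profit order: A=73 D=71 E=62 H=58 F=46 G=37 B=25 C=23
Assign: A→slot 5, D→slot 4, E→slot 1, H→slot 6, F→slot 2, G skipped, B→slot 3, C skipped.
Slots: [1:E] [2:F] [3:B] [4:D] [5:A] [6:H]
Profit = 62 + 46 + 25 + 71 + 73 + 58 = 335

335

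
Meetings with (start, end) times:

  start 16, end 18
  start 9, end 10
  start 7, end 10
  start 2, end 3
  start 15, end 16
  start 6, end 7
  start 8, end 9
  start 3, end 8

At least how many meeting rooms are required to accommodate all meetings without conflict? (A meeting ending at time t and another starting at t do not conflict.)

2

Count concurrent intervals with a sweep; the peak is the room count.
starts: [2, 3, 6, 7, 8, 9, 15, 16]
ends:   [3, 7, 8, 9, 10, 10, 16, 18]
s2→1 e3→0 s3→1 s6→2  — peak 2.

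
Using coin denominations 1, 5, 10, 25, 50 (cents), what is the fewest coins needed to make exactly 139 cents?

Use the largest denomination that fits, subtract, and repeat.
139 − 2×50→39 − 1×25→14 − 1×10→4 − 4×1→0
Total coins = 2 + 1 + 1 + 4 = 8

8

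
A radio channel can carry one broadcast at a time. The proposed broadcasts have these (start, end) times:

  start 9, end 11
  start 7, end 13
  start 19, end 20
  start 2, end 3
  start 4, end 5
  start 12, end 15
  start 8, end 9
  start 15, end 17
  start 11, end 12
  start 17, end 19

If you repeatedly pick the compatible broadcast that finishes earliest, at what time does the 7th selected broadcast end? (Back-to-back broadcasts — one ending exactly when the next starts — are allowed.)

By end time: (2,3), (4,5), (8,9), (9,11), (11,12), (7,13), (12,15), (15,17), (17,19), (19,20).
Pick (2,3); next start ≥ 3 → (4,5); next start ≥ 5 → (8,9); next start ≥ 9 → (9,11); next start ≥ 11 → (11,12); next start ≥ 12 → (12,15); next start ≥ 15 → (15,17); next start ≥ 17 → (17,19); next start ≥ 19 → (19,20).
Selected: (2,3) (4,5) (8,9) (9,11) (11,12) (12,15) (15,17) (17,19) (19,20)

17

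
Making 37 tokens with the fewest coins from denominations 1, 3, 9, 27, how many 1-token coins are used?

1

Greedy: take as many of the largest coin as possible, then repeat with the remainder.
37 − 1×27→10 − 1×9→1 − 1×1→0
Count of 1: 1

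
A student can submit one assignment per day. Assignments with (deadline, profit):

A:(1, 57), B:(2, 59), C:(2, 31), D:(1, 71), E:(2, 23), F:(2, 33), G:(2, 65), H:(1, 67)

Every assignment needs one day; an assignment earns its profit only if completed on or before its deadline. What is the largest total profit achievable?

Take jobs in profit order; each goes to the latest open slot no later than its deadline.
Profit order: D=71 H=67 G=65 B=59 A=57 F=33 C=31 E=23
Assign: D→slot 1, H skipped, G→slot 2, B skipped, A skipped, F skipped, C skipped, E skipped.
Slots: [1:D] [2:G]
Profit = 71 + 65 = 136

136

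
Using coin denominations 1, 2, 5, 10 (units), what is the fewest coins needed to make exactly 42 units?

5

Use the largest denomination that fits, subtract, and repeat.
42 = 4×10 + 1×2
Total coins = 4 + 1 = 5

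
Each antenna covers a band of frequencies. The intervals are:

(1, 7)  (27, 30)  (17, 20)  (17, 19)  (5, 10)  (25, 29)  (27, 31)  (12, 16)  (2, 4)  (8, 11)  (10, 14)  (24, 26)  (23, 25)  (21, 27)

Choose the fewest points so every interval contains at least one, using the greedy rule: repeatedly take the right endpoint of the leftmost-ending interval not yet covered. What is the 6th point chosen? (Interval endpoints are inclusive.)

Process intervals by earliest right end; each time one isn't hit yet, stab at its right endpoint.
Sorted: [2,4] [1,7] [5,10] [8,11] [10,14] [12,16] [17,19] [17,20] [23,25] [24,26] [21,27] [25,29] [27,30] [27,31]
{[2,4],[1,7]} hit by 4; {[5,10],[8,11],[10,14]} hit by 10; {[12,16]} hit by 16; {[17,19],[17,20]} hit by 19; {[23,25],[24,26],[21,27],[25,29]} hit by 25; {[27,30],[27,31]} hit by 30.
Points: 4, 10, 16, 19, 25, 30 (6 total).

30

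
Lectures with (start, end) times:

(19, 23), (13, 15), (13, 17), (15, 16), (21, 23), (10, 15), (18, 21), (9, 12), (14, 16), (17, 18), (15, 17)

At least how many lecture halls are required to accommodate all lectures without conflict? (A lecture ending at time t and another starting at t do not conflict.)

4

Events (time:±→running): 9:+→1 10:+→2 12:-→1 13:+→2 13:+→3 14:+→4 … peak 4.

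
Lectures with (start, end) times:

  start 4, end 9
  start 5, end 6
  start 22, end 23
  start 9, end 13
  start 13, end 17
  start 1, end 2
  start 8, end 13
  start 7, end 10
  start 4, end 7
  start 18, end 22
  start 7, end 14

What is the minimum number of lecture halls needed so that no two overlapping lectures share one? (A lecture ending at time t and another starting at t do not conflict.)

The answer is the maximum number of intervals overlapping at any instant.
Events (time:±→running): 1:+→1 2:-→0 4:+→1 4:+→2 5:+→3 6:-→2 7:-→1 7:+→2 7:+→3 8:+→4 … peak 4.

4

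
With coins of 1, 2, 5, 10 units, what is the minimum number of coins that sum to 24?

4

24 = 2×10 + 2×2
Total coins = 2 + 2 = 4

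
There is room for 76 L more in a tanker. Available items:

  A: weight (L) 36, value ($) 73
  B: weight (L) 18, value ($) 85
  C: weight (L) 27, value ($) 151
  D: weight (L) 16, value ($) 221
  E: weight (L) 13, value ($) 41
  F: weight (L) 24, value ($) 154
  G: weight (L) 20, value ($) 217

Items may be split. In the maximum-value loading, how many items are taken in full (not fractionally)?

3

Order: D (221/16=13.81) > G (217/20=10.85) > F (154/24=6.42) > C (151/27=5.59) > B (85/18=4.72) > E (41/13=3.15) > A (73/36=2.03)
Fill: take D (16 @ 221) → take G (20 @ 217) → take F (24 @ 154) → take 16/27 of C → 89.48; 76/76 used.
3 item(s) taken whole; one partial (take 16/27 of C).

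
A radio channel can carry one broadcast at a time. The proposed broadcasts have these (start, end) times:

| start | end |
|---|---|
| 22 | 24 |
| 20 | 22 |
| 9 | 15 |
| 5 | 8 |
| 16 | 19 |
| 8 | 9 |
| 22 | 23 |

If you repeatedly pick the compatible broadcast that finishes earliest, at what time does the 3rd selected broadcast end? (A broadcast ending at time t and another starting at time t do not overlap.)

Greedy by earliest finish: after sorting by end time, pick each interval compatible with the last pick.
Sorted by end: (5,8)  (8,9)  (9,15)  (16,19)  (20,22)  (22,23)  (22,24)
take (5,8); take (8,9); take (9,15); take (16,19); take (20,22); take (22,23).
Selected: (5,8) (8,9) (9,15) (16,19) (20,22) (22,23)

15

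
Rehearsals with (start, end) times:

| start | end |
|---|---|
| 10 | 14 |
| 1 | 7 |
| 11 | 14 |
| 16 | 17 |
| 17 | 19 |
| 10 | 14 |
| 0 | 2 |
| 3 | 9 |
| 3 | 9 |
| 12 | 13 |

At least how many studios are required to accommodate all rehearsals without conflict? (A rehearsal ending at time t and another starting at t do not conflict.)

Events (time:±→running): 0:+→1 1:+→2 2:-→1 3:+→2 3:+→3 7:-→2 9:-→1 9:-→0 10:+→1 10:+→2 11:+→3 12:+→4 … peak 4.

4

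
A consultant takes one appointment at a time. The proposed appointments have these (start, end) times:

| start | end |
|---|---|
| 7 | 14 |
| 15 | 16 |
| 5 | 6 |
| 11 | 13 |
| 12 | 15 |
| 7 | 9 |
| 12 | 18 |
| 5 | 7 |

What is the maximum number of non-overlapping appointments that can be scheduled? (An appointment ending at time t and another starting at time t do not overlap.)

4

Sorted by end: (5,6)  (5,7)  (7,9)  (11,13)  (7,14)  (12,15)  (15,16)  (12,18)
take (5,6); take (7,9); take (11,13); skip (12,15); take (15,16); skip (12,18).
Selected 4 appointments.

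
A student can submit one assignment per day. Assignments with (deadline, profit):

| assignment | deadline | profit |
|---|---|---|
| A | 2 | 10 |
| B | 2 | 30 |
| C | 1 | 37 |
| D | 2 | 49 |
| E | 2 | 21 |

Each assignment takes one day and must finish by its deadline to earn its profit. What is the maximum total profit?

Take jobs in profit order; each goes to the latest open slot no later than its deadline.
By profit: D(d2,49), C(d1,37), B(d2,30), E(d2,21), A(d2,10)
D→slot 2; C→slot 1; B skipped; E skipped; A skipped.
Profit = 37 + 49 = 86

86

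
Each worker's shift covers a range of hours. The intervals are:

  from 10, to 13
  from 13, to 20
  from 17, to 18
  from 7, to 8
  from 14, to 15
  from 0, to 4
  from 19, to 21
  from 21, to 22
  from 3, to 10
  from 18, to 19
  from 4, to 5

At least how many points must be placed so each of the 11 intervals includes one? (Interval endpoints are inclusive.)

6

By right end: [0,4]  [4,5]  [7,8]  [3,10]  [10,13]  [14,15]  [17,18]  [18,19]  [13,20]  [19,21]  [21,22]
[0,4] uncovered → point at 4; [7,8] uncovered → point at 8; [10,13] uncovered → point at 13; [14,15] uncovered → point at 15; [17,18] uncovered → point at 18; [19,21] uncovered → point at 21.
Points: 4, 8, 13, 15, 18, 21 (6 total).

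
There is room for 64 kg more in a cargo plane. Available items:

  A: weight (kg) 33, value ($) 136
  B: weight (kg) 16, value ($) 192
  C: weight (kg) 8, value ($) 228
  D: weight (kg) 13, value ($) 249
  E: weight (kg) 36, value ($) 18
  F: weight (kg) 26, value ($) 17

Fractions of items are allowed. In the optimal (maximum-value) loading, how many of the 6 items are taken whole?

Greedy by value/weight ratio, highest first.
Ratios (sorted): C 28.50, D 19.15, B 12.00, A 4.12, F 0.65, E 0.50
take C (8 @ 228); take D (13 @ 249); take B (16 @ 192); take 27/33 of A → 111.27. Capacity used 64/64.
3 item(s) taken whole; one partial (take 27/33 of A).

3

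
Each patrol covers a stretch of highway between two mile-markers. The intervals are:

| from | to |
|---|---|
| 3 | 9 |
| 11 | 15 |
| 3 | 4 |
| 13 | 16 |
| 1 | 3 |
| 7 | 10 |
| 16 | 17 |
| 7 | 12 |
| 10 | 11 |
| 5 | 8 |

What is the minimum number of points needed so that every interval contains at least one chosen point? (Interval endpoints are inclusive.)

4

Sorted: [1,3] [3,4] [5,8] [3,9] [7,10] [10,11] [7,12] [11,15] [13,16] [16,17]
{[1,3],[3,4]} hit by 3; {[5,8],[3,9],[7,10]} hit by 8; {[10,11],[7,12],[11,15]} hit by 11; {[13,16],[16,17]} hit by 16.
Points: 3, 8, 11, 16 (4 total).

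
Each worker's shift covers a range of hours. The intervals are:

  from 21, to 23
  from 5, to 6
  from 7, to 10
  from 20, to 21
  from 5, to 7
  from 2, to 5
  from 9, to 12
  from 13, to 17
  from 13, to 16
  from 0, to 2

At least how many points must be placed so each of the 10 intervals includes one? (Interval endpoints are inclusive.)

Sorted: [0,2] [2,5] [5,6] [5,7] [7,10] [9,12] [13,16] [13,17] [20,21] [21,23]
{[0,2],[2,5]} hit by 2; {[5,6],[5,7]} hit by 6; {[7,10],[9,12]} hit by 10; {[13,16],[13,17]} hit by 16; {[20,21],[21,23]} hit by 21.
Points: 2, 6, 10, 16, 21 (5 total).

5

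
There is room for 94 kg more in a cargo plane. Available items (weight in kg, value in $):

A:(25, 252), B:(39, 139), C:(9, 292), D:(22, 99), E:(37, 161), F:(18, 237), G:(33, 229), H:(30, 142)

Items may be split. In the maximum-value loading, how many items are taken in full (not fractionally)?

4

Order: C (292/9=32.44) > F (237/18=13.17) > A (252/25=10.08) > G (229/33=6.94) > H (142/30=4.73) > D (99/22=4.50) > E (161/37=4.35) > B (139/39=3.56)
Fill: take C (9 @ 292) → take F (18 @ 237) → take A (25 @ 252) → take G (33 @ 229) → take 9/30 of H → 42.60; 94/94 used.
4 item(s) taken whole; one partial (take 9/30 of H).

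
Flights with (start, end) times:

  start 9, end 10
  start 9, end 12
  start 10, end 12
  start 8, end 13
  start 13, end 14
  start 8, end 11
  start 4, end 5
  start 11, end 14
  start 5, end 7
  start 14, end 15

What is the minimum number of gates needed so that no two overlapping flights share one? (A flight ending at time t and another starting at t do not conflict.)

4

Events (time:±→running): 4:+→1 5:-→0 5:+→1 7:-→0 8:+→1 8:+→2 9:+→3 9:+→4 … peak 4.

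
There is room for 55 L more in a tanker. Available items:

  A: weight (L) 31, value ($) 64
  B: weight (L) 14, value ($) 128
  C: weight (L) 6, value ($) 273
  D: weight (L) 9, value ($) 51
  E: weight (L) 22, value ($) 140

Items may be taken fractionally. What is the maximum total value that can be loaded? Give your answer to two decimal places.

600.26

Sort by value per unit weight and fill in that order.
Order: C (273/6=45.50) > B (128/14=9.14) > E (140/22=6.36) > D (51/9=5.67) > A (64/31=2.06)
Fill: take C (6 @ 273) → take B (14 @ 128) → take E (22 @ 140) → take D (9 @ 51) → take 4/31 of A → 8.26; 55/55 used.
Total value = 600.26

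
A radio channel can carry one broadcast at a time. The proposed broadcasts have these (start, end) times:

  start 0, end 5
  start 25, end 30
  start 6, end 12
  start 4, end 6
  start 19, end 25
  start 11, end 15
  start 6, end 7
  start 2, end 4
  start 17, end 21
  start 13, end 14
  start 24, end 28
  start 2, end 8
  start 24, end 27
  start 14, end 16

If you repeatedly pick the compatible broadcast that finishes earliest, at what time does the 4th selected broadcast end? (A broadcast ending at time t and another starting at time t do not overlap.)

By end time: (2,4), (0,5), (4,6), (6,7), (2,8), (6,12), (13,14), (11,15), (14,16), (17,21), (19,25), (24,27), (24,28), (25,30).
Pick (2,4); next start ≥ 4 → (4,6); next start ≥ 6 → (6,7); next start ≥ 7 → (13,14); next start ≥ 14 → (14,16); next start ≥ 16 → (17,21); next start ≥ 21 → (24,27).
Selected: (2,4) (4,6) (6,7) (13,14) (14,16) (17,21) (24,27)

14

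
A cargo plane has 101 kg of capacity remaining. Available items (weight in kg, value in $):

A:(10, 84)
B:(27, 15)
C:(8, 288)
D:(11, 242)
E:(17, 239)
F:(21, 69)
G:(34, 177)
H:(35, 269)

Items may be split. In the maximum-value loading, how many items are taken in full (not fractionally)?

Greedy by value/weight ratio, highest first.
Ratios (sorted): C 36.00, D 22.00, E 14.06, A 8.40, H 7.69, G 5.21, F 3.29, B 0.56
take C (8 @ 288); take D (11 @ 242); take E (17 @ 239); take A (10 @ 84); take H (35 @ 269); take 20/34 of G → 104.12. Capacity used 101/101.
5 item(s) taken whole; one partial (take 20/34 of G).

5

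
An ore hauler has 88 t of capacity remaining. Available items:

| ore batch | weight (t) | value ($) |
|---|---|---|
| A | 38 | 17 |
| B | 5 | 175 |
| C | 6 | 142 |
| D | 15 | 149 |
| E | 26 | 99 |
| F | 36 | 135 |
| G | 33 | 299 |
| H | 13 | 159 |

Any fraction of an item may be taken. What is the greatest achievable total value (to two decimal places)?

984.92

Sort by value per unit weight and fill in that order.
Order: B (175/5=35.00) > C (142/6=23.67) > H (159/13=12.23) > D (149/15=9.93) > G (299/33=9.06) > E (99/26=3.81) > F (135/36=3.75) > A (17/38=0.45)
Fill: take B (5 @ 175) → take C (6 @ 142) → take H (13 @ 159) → take D (15 @ 149) → take G (33 @ 299) → take 16/26 of E → 60.92; 88/88 used.
Total value = 984.92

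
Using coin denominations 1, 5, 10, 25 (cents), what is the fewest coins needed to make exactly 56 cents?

4

Greedy: take as many of the largest coin as possible, then repeat with the remainder.
56 − 2×25→6 − 1×5→1 − 1×1→0
Total coins = 2 + 1 + 1 = 4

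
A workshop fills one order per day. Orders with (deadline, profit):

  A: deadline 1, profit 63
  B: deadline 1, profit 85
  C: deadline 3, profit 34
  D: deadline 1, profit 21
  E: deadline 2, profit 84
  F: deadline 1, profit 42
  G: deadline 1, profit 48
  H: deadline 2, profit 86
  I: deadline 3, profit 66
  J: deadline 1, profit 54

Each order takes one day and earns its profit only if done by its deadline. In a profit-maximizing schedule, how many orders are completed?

Profit order: H=86 B=85 E=84 I=66 A=63 J=54 G=48 F=42 C=34 D=21
Assign: H→slot 2, B→slot 1, E skipped, I→slot 3, A skipped, J skipped, G skipped, F skipped, C skipped, D skipped.
Slots: [1:B] [2:H] [3:I]
3 of 10 scheduled.

3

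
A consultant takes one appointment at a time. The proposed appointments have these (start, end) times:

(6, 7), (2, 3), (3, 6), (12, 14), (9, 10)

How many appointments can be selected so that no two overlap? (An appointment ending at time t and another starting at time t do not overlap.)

5

Greedy by earliest finish: after sorting by end time, pick each interval compatible with the last pick.
Sorted by end: (2,3)  (3,6)  (6,7)  (9,10)  (12,14)
take (2,3); take (3,6); take (6,7); take (9,10); take (12,14).
Selected 5 appointments.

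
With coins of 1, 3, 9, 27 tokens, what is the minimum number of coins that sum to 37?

3

Greedy: take as many of the largest coin as possible, then repeat with the remainder.
37 − 1×27→10 − 1×9→1 − 1×1→0
Total coins = 1 + 1 + 1 = 3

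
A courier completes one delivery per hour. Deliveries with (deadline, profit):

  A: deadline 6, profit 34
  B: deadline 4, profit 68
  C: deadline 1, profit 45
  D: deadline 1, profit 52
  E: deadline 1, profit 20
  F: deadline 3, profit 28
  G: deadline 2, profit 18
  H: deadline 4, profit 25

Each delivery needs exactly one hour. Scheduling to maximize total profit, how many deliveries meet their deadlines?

5

Sort by profit descending; place each in the latest free slot ≤ its deadline.
By profit: B(d4,68), D(d1,52), C(d1,45), A(d6,34), F(d3,28), H(d4,25), E(d1,20), G(d2,18)
B→slot 4; D→slot 1; C skipped; A→slot 6; F→slot 3; H→slot 2; E skipped; G skipped.
5 of 8 scheduled.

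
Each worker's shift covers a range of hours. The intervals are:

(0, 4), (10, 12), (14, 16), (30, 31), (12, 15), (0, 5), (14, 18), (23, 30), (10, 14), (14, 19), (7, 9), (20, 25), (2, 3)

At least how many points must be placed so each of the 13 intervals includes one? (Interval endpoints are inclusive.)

6

Sorted: [2,3] [0,4] [0,5] [7,9] [10,12] [10,14] [12,15] [14,16] [14,18] [14,19] [20,25] [23,30] [30,31]
{[2,3],[0,4],[0,5]} hit by 3; {[7,9]} hit by 9; {[10,12],[10,14],[12,15]} hit by 12; {[14,16],[14,18],[14,19]} hit by 16; {[20,25],[23,30]} hit by 25; {[30,31]} hit by 31.
Points: 3, 9, 12, 16, 25, 31 (6 total).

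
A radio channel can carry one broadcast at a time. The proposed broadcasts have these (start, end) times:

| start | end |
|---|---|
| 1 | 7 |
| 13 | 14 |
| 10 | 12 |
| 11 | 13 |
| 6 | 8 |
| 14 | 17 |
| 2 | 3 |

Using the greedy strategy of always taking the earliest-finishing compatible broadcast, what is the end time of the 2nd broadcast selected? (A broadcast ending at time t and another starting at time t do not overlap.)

8

Greedy by earliest finish: after sorting by end time, pick each interval compatible with the last pick.
By end time: (2,3), (1,7), (6,8), (10,12), (11,13), (13,14), (14,17).
Pick (2,3); next start ≥ 3 → (6,8); next start ≥ 8 → (10,12); next start ≥ 12 → (13,14); next start ≥ 14 → (14,17).
Selected: (2,3) (6,8) (10,12) (13,14) (14,17)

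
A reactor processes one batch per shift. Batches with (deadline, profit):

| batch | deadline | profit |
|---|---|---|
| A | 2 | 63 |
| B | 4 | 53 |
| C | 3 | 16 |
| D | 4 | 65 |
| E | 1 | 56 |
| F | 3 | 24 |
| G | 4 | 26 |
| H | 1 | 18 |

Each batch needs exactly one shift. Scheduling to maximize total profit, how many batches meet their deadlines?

4

Take jobs in profit order; each goes to the latest open slot no later than its deadline.
By profit: D(d4,65), A(d2,63), E(d1,56), B(d4,53), G(d4,26), F(d3,24), H(d1,18), C(d3,16)
D→slot 4; A→slot 2; E→slot 1; B→slot 3; G skipped; F skipped; H skipped; C skipped.
4 of 8 scheduled.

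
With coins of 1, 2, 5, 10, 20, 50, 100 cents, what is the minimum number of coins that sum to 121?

Greedy: take as many of the largest coin as possible, then repeat with the remainder.
121 − 1×100→21 − 1×20→1 − 1×1→0
Total coins = 1 + 1 + 1 = 3

3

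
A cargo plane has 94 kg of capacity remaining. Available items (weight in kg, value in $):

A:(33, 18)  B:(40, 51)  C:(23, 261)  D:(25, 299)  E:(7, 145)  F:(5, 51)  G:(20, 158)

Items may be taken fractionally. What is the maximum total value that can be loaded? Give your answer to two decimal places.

Sort by value per unit weight and fill in that order.
Ratios (sorted): E 20.71, D 11.96, C 11.35, F 10.20, G 7.90, B 1.27, A 0.55
take E (7 @ 145); take D (25 @ 299); take C (23 @ 261); take F (5 @ 51); take G (20 @ 158); take 14/40 of B → 17.85. Capacity used 94/94.
Total value = 931.85

931.85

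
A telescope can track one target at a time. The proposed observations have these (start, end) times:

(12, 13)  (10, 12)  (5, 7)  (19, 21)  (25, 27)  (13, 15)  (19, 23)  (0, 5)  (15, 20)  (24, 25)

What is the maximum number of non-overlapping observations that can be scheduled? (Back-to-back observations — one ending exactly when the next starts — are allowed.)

By end time: (0,5), (5,7), (10,12), (12,13), (13,15), (15,20), (19,21), (19,23), (24,25), (25,27).
Pick (0,5); next start ≥ 5 → (5,7); next start ≥ 7 → (10,12); next start ≥ 12 → (12,13); next start ≥ 13 → (13,15); next start ≥ 15 → (15,20); next start ≥ 20 → (24,25); next start ≥ 25 → (25,27).
Selected 8 observations.

8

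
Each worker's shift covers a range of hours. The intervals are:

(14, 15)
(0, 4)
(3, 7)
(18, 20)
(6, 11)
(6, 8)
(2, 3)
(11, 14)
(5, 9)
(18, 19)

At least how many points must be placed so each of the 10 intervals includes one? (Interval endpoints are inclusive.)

Sorted: [2,3] [0,4] [3,7] [6,8] [5,9] [6,11] [11,14] [14,15] [18,19] [18,20]
{[2,3],[0,4],[3,7]} hit by 3; {[6,8],[5,9],[6,11]} hit by 8; {[11,14],[14,15]} hit by 14; {[18,19],[18,20]} hit by 19.
Points: 3, 8, 14, 19 (4 total).

4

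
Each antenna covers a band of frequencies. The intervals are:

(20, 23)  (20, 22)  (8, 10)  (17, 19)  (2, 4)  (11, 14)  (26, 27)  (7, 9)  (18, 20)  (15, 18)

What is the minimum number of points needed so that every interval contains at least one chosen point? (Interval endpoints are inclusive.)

6

Sorted: [2,4] [7,9] [8,10] [11,14] [15,18] [17,19] [18,20] [20,22] [20,23] [26,27]
{[2,4]} hit by 4; {[7,9],[8,10]} hit by 9; {[11,14]} hit by 14; {[15,18],[17,19],[18,20]} hit by 18; {[20,22],[20,23]} hit by 22; {[26,27]} hit by 27.
Points: 4, 9, 14, 18, 22, 27 (6 total).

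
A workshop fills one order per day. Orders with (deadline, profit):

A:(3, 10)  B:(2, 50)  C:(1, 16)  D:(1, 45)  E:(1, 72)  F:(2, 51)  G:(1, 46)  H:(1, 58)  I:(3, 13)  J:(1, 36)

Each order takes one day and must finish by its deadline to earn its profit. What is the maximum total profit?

136

Sort by profit descending; place each in the latest free slot ≤ its deadline.
By profit: E(d1,72), H(d1,58), F(d2,51), B(d2,50), G(d1,46), D(d1,45), J(d1,36), C(d1,16), I(d3,13), A(d3,10)
E→slot 1; H skipped; F→slot 2; B skipped; G skipped; D skipped; J skipped; C skipped; I→slot 3; A skipped.
Profit = 72 + 51 + 13 = 136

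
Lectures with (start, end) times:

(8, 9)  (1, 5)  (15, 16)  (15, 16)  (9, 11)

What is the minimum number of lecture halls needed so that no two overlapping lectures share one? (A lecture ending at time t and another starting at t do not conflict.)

2

The answer is the maximum number of intervals overlapping at any instant.
Events (time:±→running): 1:+→1 5:-→0 8:+→1 9:-→0 9:+→1 11:-→0 15:+→1 15:+→2 … peak 2.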